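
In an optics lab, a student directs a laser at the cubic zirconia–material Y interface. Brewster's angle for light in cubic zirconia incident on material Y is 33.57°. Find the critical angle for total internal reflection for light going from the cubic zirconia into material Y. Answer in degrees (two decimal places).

θ_c ≈ 41.58°

tan θ_B = n₂/n₁ = tan 33.57° = 0.6636.
Total internal reflection: sin θ_c = n₂/n₁ = 0.6636.
θ_c = arcsin(0.6636) = 41.58°.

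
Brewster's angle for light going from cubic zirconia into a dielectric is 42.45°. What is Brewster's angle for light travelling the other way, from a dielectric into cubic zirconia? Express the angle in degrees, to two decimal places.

θ_B' ≈ 47.55°

tan θ_B' = n₁/n₂ = 1/tan θ_B, so θ_B' = 90° − θ_B.
θ_B' = 90° − 42.45° = 47.55°.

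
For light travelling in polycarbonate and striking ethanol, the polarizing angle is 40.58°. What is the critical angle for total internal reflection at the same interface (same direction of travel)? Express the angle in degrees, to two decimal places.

From Brewster, n₂/n₁ = tan θ_B = tan 40.58° = 0.8565.
Then sin θ_c = n₂/n₁ = 0.8565, so θ_c = arcsin 0.8565 = 58.93°.

θ_c ≈ 58.93°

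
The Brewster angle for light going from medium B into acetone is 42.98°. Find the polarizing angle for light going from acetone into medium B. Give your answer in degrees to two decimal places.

The two Brewster angles are complementary: θ_B' = 90° − θ_B = 90° − 42.98° = 47.02°.

θ_B' ≈ 47.02°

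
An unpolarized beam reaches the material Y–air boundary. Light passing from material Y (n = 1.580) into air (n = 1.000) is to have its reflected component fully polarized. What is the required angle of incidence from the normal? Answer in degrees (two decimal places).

θ_B ≈ 32.33°

Here n₂/n₁ = 1.000/1.580 = 0.6329, and Brewster's law gives tan θ_B = n₂/n₁.
So θ_B = arctan 0.6329 = 32.33°.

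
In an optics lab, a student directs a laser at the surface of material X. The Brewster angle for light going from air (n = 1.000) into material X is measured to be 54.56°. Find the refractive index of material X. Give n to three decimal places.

n ≈ 1.405

Full polarization of the reflected beam means tan θ_B = n₂/n₁, where n₁ is the incident medium (air).
n₂ = n₁ tan θ_B = 1.000 × tan 54.56° = 1.405.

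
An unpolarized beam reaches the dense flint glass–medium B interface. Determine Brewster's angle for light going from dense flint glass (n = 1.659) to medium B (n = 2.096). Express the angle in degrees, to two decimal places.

Brewster's condition: tan θ_B = n₂/n₁ = 2.096/1.659 = 1.2634.
θ_B = arctan(1.2634) = 51.64°.

θ_B ≈ 51.64°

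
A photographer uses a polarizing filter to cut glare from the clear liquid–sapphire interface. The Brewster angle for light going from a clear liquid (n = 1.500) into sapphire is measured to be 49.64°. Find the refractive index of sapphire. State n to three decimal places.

n ≈ 1.765

Full polarization of the reflected beam means tan θ_B = n₂/n₁, where n₁ is the incident medium (a clear liquid).
n₂ = n₁ tan θ_B = 1.500 × tan 49.64° = 1.765.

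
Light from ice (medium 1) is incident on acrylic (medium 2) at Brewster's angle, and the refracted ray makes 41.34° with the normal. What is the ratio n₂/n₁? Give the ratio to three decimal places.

θ_B + θ_t = 90°, so θ_B = 90° − 41.34° = 48.66°.
tan θ_B = n₂/n₁, so n₂/n₁ = tan 48.66° = 1.137.

n₂/n₁ ≈ 1.137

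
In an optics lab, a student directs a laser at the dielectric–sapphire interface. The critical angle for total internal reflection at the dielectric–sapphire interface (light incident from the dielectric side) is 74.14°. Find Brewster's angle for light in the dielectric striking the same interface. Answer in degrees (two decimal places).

sin θ_c = n₂/n₁, so n₂/n₁ = sin 74.14° = 0.9619.
Brewster: tan θ_B = n₂/n₁ = 0.9619.
θ_B = arctan(0.9619) = 43.89°.

θ_B ≈ 43.89°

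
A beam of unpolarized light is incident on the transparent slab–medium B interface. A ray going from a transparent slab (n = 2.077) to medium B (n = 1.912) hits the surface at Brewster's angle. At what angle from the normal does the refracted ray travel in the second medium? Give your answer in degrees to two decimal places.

θ_B = arctan(n₂/n₁) = arctan(1.912/2.077) = 42.63°.
The refracted ray is perpendicular to the reflected ray, so θ_t = 90° − θ_B = 47.37°.

θ_t ≈ 47.37°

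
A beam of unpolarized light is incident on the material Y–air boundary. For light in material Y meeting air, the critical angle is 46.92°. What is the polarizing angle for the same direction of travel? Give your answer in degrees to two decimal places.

θ_B ≈ 36.14°

sin θ_c = n₂/n₁, so n₂/n₁ = sin 46.92° = 0.7304.
Brewster: tan θ_B = n₂/n₁ = 0.7304.
θ_B = arctan(0.7304) = 36.14°.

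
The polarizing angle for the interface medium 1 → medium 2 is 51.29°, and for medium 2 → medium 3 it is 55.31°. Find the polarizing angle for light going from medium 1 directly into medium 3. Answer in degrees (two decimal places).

tan θ_B(1→2) = n₂/n₁ = tan 51.29° = 1.2478.
tan θ_B(2→3) = n₃/n₂ = tan 55.31° = 1.4447.
So n₃/n₁ = (n₂/n₁)(n₃/n₂) = 1.2478 × 1.4447 = 1.8027.
θ_B(1→3) = arctan(1.8027) = 60.98°.

θ_B ≈ 60.98°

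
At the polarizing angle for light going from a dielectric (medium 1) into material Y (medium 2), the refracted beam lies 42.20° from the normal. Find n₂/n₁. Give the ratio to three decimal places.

n₂/n₁ ≈ 1.103

At Brewster incidence θ_B = 90° − θ_t = 90° − 42.20° = 47.80°.
tan θ_B = n₂/n₁, so n₂/n₁ = tan 47.80° = 1.103.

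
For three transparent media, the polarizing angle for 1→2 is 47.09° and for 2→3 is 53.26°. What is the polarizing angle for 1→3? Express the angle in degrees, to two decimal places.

Each Brewster angle gives a ratio: n₂/n₁ = tan 47.09° = 1.0758, n₃/n₂ = tan 53.26° = 1.3397.
So n₃/n₁ = (n₂/n₁)(n₃/n₂) = 1.0758 × 1.3397 = 1.4411.
θ_B(1→3) = arctan(1.4411) = 55.24°.

θ_B ≈ 55.24°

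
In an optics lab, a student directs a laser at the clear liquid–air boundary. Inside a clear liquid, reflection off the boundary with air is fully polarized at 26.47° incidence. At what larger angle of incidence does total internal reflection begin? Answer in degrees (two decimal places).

From Brewster, n₂/n₁ = tan θ_B = tan 26.47° = 0.4979.
Then sin θ_c = n₂/n₁ = 0.4979, so θ_c = arcsin 0.4979 = 29.86°.

θ_c ≈ 29.86°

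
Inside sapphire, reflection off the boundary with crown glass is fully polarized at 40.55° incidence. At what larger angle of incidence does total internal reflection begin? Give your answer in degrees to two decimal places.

tan θ_B = n₂/n₁ = tan 40.55° = 0.8556.
Total internal reflection: sin θ_c = n₂/n₁ = 0.8556.
θ_c = arcsin(0.8556) = 58.83°.

θ_c ≈ 58.83°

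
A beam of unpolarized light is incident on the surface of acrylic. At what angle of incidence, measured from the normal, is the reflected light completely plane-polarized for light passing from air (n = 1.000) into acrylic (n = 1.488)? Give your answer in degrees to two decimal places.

θ_B ≈ 56.10°

Brewster's condition: tan θ_B = n₂/n₁ = 1.488/1.000 = 1.4880.
So θ_B = arctan 1.4880 = 56.10°.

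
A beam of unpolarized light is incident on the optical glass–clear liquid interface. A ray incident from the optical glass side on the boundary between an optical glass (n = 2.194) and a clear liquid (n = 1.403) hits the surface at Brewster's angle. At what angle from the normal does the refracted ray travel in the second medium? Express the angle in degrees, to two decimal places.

θ_t ≈ 57.40°

First find Brewster's angle: tan θ_B = 1.403/2.194 = 0.6395, giving θ_B = 32.60°.
Since θ_B + θ_t = 90° at Brewster incidence, θ_t = 90° − 32.60° = 57.40°.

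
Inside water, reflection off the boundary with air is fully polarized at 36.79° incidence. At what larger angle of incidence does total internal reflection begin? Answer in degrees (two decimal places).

θ_c ≈ 48.40°

tan θ_B = n₂/n₁ = tan 36.79° = 0.7478.
Total internal reflection: sin θ_c = n₂/n₁ = 0.7478.
θ_c = arcsin(0.7478) = 48.40°.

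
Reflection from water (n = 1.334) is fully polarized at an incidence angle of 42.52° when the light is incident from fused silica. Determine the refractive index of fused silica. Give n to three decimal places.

Full polarization of the reflected beam means tan θ_B = n₂/n₁, where n₁ is the incident medium (fused silica).
n₁ = n₂ / tan θ_B = 1.334 / tan 42.52° = 1.455.

n ≈ 1.455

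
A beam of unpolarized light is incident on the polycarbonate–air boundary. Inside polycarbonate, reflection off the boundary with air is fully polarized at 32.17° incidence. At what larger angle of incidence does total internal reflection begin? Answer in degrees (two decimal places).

θ_c ≈ 38.98°

tan θ_B = n₂/n₁ = tan 32.17° = 0.6290.
Total internal reflection: sin θ_c = n₂/n₁ = 0.6290.
θ_c = arcsin(0.6290) = 38.98°.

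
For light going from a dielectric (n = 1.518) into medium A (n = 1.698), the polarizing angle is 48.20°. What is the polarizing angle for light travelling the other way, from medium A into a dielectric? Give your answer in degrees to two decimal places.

θ_B' ≈ 41.80°

tan θ_B' = n₁/n₂ = 1/tan θ_B, so θ_B' = 90° − θ_B.
θ_B' = 90° − 48.20° = 41.80°.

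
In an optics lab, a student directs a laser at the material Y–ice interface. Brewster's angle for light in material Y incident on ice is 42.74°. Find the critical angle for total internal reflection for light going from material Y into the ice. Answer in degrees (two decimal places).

θ_c ≈ 67.53°

From Brewster, n₂/n₁ = tan θ_B = tan 42.74° = 0.9241.
Then sin θ_c = n₂/n₁ = 0.9241, so θ_c = arcsin 0.9241 = 67.53°.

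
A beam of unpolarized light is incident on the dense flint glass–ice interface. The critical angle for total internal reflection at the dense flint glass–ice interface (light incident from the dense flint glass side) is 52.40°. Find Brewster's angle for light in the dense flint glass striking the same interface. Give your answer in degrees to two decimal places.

θ_B ≈ 38.39°

n₂/n₁ = sin θ_c = sin 52.40° = 0.7923.
tan θ_B equals the same ratio, so θ_B = arctan(0.7923) = 38.39°.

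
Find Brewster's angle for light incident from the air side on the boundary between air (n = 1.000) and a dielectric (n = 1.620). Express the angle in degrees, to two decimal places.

θ_B ≈ 58.31°

Brewster's condition: tan θ_B = n₂/n₁ = 1.620/1.000 = 1.6200.
θ_B = arctan(1.6200) = 58.31°.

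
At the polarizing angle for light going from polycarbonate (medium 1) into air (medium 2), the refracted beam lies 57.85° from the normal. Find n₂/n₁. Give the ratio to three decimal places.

At Brewster incidence θ_B = 90° − θ_t = 90° − 57.85° = 32.15°.
tan θ_B = n₂/n₁, so n₂/n₁ = tan 32.15° = 0.629.

n₂/n₁ ≈ 0.629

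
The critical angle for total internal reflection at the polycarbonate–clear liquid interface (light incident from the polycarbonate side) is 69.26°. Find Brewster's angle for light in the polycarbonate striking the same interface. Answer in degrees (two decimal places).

n₂/n₁ = sin θ_c = sin 69.26° = 0.9352.
tan θ_B equals the same ratio, so θ_B = arctan(0.9352) = 43.08°.

θ_B ≈ 43.08°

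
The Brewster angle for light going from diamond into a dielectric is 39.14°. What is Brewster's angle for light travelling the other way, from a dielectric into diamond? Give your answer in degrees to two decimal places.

θ_B' ≈ 50.86°

The two Brewster angles are complementary: θ_B' = 90° − θ_B = 90° − 39.14° = 50.86°.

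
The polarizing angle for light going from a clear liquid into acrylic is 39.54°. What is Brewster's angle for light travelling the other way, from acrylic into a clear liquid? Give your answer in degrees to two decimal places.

Reversing the direction swaps n₁ and n₂, so tan θ_B' = 1/tan θ_B and θ_B' = 90° − θ_B.
Hence θ_B' = 90° − 39.54° = 50.46°.

θ_B' ≈ 50.46°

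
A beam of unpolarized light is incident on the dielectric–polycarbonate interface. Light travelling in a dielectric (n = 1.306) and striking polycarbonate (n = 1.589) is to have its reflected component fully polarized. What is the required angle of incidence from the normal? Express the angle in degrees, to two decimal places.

Brewster's condition: tan θ_B = n₂/n₁ = 1.589/1.306 = 1.2167.
So θ_B = arctan 1.2167 = 50.58°.

θ_B ≈ 50.58°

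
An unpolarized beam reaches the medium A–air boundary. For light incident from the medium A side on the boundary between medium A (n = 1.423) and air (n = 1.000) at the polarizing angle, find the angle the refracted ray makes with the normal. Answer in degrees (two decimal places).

First find Brewster's angle: tan θ_B = 1.000/1.423 = 0.7027, giving θ_B = 35.10°.
The refracted ray is perpendicular to the reflected ray, so θ_t = 90° − θ_B = 54.90°.

θ_t ≈ 54.90°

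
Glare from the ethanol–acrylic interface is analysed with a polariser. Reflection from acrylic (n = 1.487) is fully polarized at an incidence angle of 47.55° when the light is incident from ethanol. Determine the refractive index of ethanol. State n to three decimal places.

n ≈ 1.360

Brewster's law: tan θ_B = n₂/n₁ (light incident in ethanol, refracted into acrylic).
n₁ = n₂ / tan θ_B = 1.487 / tan 47.55° = 1.360.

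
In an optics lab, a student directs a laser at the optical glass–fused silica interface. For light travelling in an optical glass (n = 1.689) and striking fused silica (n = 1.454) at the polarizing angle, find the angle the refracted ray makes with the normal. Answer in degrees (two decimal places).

θ_t ≈ 49.28°

tan θ_B = n₂/n₁ = 1.454/1.689 = 0.8609, so θ_B = 40.72°.
Since θ_B + θ_t = 90° at Brewster incidence, θ_t = 90° − 40.72° = 49.28°.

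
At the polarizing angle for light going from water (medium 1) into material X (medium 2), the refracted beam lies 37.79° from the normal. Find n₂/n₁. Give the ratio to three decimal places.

n₂/n₁ ≈ 1.290

θ_B + θ_t = 90°, so θ_B = 90° − 37.79° = 52.21°.
Then n₂/n₁ = tan θ_B = tan 52.21° = 1.290.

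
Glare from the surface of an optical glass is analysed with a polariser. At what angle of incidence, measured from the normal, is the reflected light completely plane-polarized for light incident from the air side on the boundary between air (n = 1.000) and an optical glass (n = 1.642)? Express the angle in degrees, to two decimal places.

Here n₂/n₁ = 1.642/1.000 = 1.6420, and Brewster's law gives tan θ_B = n₂/n₁.
θ_B = arctan(1.6420) = 58.66°.

θ_B ≈ 58.66°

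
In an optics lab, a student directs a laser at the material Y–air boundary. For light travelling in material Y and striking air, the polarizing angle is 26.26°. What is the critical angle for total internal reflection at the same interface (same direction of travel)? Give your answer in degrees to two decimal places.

tan θ_B = n₂/n₁ = tan 26.26° = 0.4934.
Total internal reflection: sin θ_c = n₂/n₁ = 0.4934.
θ_c = arcsin(0.4934) = 29.56°.

θ_c ≈ 29.56°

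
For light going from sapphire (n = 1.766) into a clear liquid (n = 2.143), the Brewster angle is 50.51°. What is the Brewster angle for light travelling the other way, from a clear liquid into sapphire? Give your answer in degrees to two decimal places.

The two Brewster angles are complementary: θ_B' = 90° − θ_B = 90° − 50.51° = 39.49°.

θ_B' ≈ 39.49°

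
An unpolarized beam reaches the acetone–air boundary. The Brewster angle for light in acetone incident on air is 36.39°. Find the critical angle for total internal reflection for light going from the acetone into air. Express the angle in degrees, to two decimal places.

θ_c ≈ 47.48°

n₂/n₁ = tan 36.39° = 0.7370; the critical angle satisfies sin θ_c = n₂/n₁.
θ_c = arcsin(0.7370) = 47.48°.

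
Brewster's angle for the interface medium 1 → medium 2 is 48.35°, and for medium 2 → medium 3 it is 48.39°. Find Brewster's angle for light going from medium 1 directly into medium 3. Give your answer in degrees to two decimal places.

θ_B ≈ 51.69°

Each Brewster angle gives a ratio: n₂/n₁ = tan 48.35° = 1.1243, n₃/n₂ = tan 48.39° = 1.1259.
Multiplying, n₃/n₁ = 1.1243 × 1.1259 = 1.2659, and θ_B(1→3) = arctan 1.2659 = 51.69°.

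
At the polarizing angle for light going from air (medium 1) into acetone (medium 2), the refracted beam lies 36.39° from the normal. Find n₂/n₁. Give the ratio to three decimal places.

At Brewster incidence θ_B = 90° − θ_t = 90° − 36.39° = 53.61°.
tan θ_B = n₂/n₁, so n₂/n₁ = tan 53.61° = 1.357.

n₂/n₁ ≈ 1.357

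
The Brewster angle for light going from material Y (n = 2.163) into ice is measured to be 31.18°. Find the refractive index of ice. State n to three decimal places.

At the Brewster angle, tan θ_B = n₂/n₁ with n₁ on the incident side (material Y) and n₂ on the transmitted side (ice).
n₂ = n₁ tan θ_B = 2.163 × tan 31.18° = 1.309.

n ≈ 1.309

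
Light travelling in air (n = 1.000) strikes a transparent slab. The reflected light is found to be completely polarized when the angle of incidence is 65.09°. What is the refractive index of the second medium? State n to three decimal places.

Brewster's law: tan θ_B = n₂/n₁ (light incident in air, refracted into a transparent slab).
n₂ = n₁ tan θ_B = 1.000 × tan 65.09° = 2.153.

n ≈ 2.153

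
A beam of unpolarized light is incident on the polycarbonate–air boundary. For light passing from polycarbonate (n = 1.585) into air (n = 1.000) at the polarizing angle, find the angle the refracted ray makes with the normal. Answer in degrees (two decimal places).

θ_B = arctan(n₂/n₁) = arctan(1.000/1.585) = 32.25°.
The refracted ray is perpendicular to the reflected ray, so θ_t = 90° − θ_B = 57.75°.

θ_t ≈ 57.75°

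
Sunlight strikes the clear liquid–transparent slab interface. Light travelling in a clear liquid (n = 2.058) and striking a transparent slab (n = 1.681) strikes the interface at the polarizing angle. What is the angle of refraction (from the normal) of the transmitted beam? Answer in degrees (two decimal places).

θ_t ≈ 50.76°

θ_B = arctan(n₂/n₁) = arctan(1.681/2.058) = 39.24°.
Since θ_B + θ_t = 90° at Brewster incidence, θ_t = 90° − 39.24° = 50.76°.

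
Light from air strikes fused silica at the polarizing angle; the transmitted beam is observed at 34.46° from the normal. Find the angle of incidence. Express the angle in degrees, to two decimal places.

Brewster's condition makes the reflected and refracted beams perpendicular: θ_B + θ_t = 90°.
So θ_B = 90° − θ_t = 90° − 34.46° = 55.54°.

θ_B ≈ 55.54°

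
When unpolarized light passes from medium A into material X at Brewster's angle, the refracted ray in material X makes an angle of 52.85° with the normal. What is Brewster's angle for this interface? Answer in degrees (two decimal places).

θ_B ≈ 37.15°

Since the reflected and refracted rays are at right angles at the polarizing angle, θ_B + θ_t = 90°.
So θ_B = 90° − θ_t = 90° − 52.85° = 37.15°.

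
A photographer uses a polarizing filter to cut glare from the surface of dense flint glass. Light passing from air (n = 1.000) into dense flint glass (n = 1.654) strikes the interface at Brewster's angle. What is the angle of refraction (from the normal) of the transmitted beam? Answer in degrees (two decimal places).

θ_t ≈ 31.16°

tan θ_B = n₂/n₁ = 1.654/1.000 = 1.6540, so θ_B = 58.84°.
Since θ_B + θ_t = 90° at Brewster incidence, θ_t = 90° − 58.84° = 31.16°.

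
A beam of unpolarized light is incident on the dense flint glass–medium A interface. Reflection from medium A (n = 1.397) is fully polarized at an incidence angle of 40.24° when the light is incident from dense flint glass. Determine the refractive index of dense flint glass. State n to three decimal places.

Brewster's law: tan θ_B = n₂/n₁ (light incident in dense flint glass, refracted into medium A).
n₁ = n₂ / tan θ_B = 1.397 / tan 40.24° = 1.651.

n ≈ 1.651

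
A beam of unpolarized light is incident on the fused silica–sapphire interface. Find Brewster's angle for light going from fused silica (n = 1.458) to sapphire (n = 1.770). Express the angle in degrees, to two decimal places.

θ_B ≈ 50.52°

The reflected p-component vanishes when tan θ_B = n₂/n₁.
tan θ_B = n₂/n₁ = 1.770/1.458 = 1.2140. Taking the arctangent, θ_B = 50.52°.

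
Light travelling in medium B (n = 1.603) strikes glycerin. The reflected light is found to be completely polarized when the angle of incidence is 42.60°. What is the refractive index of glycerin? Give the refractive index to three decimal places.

Full polarization of the reflected beam means tan θ_B = n₂/n₁, where n₁ is the incident medium (medium B).
n₂ = n₁ tan θ_B = 1.603 × tan 42.60° = 1.474.

n ≈ 1.474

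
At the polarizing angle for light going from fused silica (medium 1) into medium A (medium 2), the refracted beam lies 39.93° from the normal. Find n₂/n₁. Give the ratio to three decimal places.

n₂/n₁ ≈ 1.195

θ_B + θ_t = 90°, so θ_B = 90° − 39.93° = 50.07°.
Then n₂/n₁ = tan θ_B = tan 50.07° = 1.195.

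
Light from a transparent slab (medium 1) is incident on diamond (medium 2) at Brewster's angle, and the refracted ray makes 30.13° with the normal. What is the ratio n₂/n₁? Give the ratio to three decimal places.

n₂/n₁ ≈ 1.723

θ_B + θ_t = 90°, so θ_B = 90° − 30.13° = 59.87°.
Then n₂/n₁ = tan θ_B = tan 59.87° = 1.723.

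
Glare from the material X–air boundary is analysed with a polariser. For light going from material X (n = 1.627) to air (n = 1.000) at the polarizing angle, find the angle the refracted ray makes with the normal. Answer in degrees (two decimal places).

tan θ_B = n₂/n₁ = 1.000/1.627 = 0.6146, so θ_B = 31.58°.
The refracted ray is perpendicular to the reflected ray, so θ_t = 90° − θ_B = 58.42°.

θ_t ≈ 58.42°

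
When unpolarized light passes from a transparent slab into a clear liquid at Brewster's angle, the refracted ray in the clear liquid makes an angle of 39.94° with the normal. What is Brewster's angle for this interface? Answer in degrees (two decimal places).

θ_B ≈ 50.06°

Brewster's condition makes the reflected and refracted beams perpendicular: θ_B + θ_t = 90°.
So θ_B = 90° − θ_t = 90° − 39.94° = 50.06°.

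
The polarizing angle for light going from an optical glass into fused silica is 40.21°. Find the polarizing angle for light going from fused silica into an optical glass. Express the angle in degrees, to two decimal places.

Reversing the direction swaps n₁ and n₂, so tan θ_B' = 1/tan θ_B and θ_B' = 90° − θ_B.
Hence θ_B' = 90° − 40.21° = 49.79°.

θ_B' ≈ 49.79°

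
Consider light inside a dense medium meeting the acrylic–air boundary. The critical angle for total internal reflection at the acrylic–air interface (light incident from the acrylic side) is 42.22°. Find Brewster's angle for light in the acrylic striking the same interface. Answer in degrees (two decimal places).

θ_B ≈ 33.90°

n₂/n₁ = sin θ_c = sin 42.22° = 0.6720.
tan θ_B equals the same ratio, so θ_B = arctan(0.6720) = 33.90°.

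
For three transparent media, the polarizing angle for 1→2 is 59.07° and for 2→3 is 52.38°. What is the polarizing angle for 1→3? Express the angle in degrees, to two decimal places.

Each Brewster angle gives a ratio: n₂/n₁ = tan 59.07° = 1.6689, n₃/n₂ = tan 52.38° = 1.2976.
n₃/n₁ = 2.1655. Then tan θ_B(1→3) = n₃/n₁, so θ_B(1→3) = arctan(2.1655) = 65.21°.

θ_B ≈ 65.21°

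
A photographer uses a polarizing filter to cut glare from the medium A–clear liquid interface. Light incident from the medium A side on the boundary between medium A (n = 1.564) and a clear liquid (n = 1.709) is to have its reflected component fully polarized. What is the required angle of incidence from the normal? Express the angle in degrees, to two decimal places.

θ_B ≈ 47.54°

Here n₂/n₁ = 1.709/1.564 = 1.0927, and Brewster's law gives tan θ_B = n₂/n₁.
So θ_B = arctan 1.0927 = 47.54°.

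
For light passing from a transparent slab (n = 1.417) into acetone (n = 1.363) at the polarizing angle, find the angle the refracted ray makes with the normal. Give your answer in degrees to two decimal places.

θ_B = arctan(n₂/n₁) = arctan(1.363/1.417) = 43.89°.
Since θ_B + θ_t = 90° at Brewster incidence, θ_t = 90° − 43.89° = 46.11°.

θ_t ≈ 46.11°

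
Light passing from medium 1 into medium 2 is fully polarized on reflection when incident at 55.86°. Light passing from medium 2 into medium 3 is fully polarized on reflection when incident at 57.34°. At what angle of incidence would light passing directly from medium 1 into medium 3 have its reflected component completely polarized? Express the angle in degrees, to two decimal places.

tan θ_B(1→2) = n₂/n₁ = tan 55.86° = 1.4748.
tan θ_B(2→3) = n₃/n₂ = tan 57.34° = 1.5601.
n₃/n₁ = 2.3007. Then tan θ_B(1→3) = n₃/n₁, so θ_B(1→3) = arctan(2.3007) = 66.51°.

θ_B ≈ 66.51°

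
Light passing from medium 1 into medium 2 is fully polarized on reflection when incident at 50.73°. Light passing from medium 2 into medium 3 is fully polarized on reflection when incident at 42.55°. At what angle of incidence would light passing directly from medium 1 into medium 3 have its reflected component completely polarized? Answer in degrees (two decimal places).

tan θ_B(1→2) = n₂/n₁ = tan 50.73° = 1.2231.
tan θ_B(2→3) = n₃/n₂ = tan 42.55° = 0.9179.
Multiplying, n₃/n₁ = 1.2231 × 0.9179 = 1.1227, and θ_B(1→3) = arctan 1.1227 = 48.31°.

θ_B ≈ 48.31°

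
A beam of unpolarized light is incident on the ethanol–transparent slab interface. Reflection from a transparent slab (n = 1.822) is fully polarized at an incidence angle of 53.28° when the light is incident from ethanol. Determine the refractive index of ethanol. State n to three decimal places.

Brewster's law: tan θ_B = n₂/n₁ (light incident in ethanol, refracted into a transparent slab).
n₁ = n₂ / tan θ_B = 1.822 / tan 53.28° = 1.359.

n ≈ 1.359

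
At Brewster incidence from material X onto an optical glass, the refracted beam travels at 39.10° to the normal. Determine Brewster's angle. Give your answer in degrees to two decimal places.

Brewster's condition makes the reflected and refracted beams perpendicular: θ_B + θ_t = 90°.
θ_B = 90° − 39.10° = 50.90°.

θ_B ≈ 50.90°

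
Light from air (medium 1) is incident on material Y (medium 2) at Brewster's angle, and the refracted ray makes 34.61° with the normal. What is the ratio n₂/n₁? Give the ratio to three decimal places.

n₂/n₁ ≈ 1.449

At Brewster incidence θ_B = 90° − θ_t = 90° − 34.61° = 55.39°.
Then n₂/n₁ = tan θ_B = tan 55.39° = 1.449.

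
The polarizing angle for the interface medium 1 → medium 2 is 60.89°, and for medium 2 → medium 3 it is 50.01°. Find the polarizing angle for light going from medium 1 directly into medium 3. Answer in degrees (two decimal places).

θ_B ≈ 64.96°

tan θ_B(1→2) = n₂/n₁ = tan 60.89° = 1.7959.
tan θ_B(2→3) = n₃/n₂ = tan 50.01° = 1.1922.
Multiplying, n₃/n₁ = 1.7959 × 1.1922 = 2.1410, and θ_B(1→3) = arctan 2.1410 = 64.96°.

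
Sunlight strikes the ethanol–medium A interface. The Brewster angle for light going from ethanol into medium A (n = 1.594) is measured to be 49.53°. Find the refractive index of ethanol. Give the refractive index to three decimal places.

n ≈ 1.360

At the Brewster angle, tan θ_B = n₂/n₁ with n₁ on the incident side (ethanol) and n₂ on the transmitted side (medium A).
n₁ = n₂ / tan θ_B = 1.594 / tan 49.53° = 1.360.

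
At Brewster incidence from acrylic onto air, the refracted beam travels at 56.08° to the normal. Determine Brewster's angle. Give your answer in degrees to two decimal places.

θ_B ≈ 33.92°

Brewster's condition makes the reflected and refracted beams perpendicular: θ_B + θ_t = 90°.
θ_B = 90° − 56.08° = 33.92°.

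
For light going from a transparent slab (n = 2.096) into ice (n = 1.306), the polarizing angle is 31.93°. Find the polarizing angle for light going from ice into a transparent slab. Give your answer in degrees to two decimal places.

tan θ_B' = n₁/n₂ = 1/tan θ_B, so θ_B' = 90° − θ_B.
θ_B' = 90° − 31.93° = 58.07°.

θ_B' ≈ 58.07°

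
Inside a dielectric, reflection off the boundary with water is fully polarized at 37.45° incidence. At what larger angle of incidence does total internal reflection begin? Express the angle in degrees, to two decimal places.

θ_c ≈ 49.99°

n₂/n₁ = tan 37.45° = 0.7659; the critical angle satisfies sin θ_c = n₂/n₁.
θ_c = arcsin(0.7659) = 49.99°.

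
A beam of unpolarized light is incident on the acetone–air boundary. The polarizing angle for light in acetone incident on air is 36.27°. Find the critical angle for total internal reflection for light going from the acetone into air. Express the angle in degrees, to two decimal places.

θ_c ≈ 47.20°

tan θ_B = n₂/n₁ = tan 36.27° = 0.7338.
Total internal reflection: sin θ_c = n₂/n₁ = 0.7338.
θ_c = arcsin(0.7338) = 47.20°.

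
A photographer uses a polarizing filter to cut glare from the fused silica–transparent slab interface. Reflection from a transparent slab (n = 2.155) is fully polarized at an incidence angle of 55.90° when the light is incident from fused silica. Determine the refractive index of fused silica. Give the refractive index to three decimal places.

At the Brewster angle, tan θ_B = n₂/n₁ with n₁ on the incident side (fused silica) and n₂ on the transmitted side (a transparent slab).
n₁ = n₂ / tan θ_B = 2.155 / tan 55.90° = 1.459.

n ≈ 1.459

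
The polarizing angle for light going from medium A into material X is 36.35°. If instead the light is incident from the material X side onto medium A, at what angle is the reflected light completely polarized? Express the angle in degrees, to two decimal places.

The two Brewster angles are complementary: θ_B' = 90° − θ_B = 90° − 36.35° = 53.65°.

θ_B' ≈ 53.65°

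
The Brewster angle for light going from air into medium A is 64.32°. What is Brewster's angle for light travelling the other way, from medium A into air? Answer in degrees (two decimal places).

tan θ_B' = n₁/n₂ = 1/tan θ_B, so θ_B' = 90° − θ_B.
θ_B' = 90° − 64.32° = 25.68°.

θ_B' ≈ 25.68°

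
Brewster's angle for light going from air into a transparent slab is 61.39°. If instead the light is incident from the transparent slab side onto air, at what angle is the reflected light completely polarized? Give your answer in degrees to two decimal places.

Reversing the direction swaps n₁ and n₂, so tan θ_B' = 1/tan θ_B and θ_B' = 90° − θ_B.
Hence θ_B' = 90° − 61.39° = 28.61°.

θ_B' ≈ 28.61°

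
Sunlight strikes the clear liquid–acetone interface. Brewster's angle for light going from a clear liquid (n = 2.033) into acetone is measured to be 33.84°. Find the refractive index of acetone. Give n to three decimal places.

n ≈ 1.363

Brewster's law: tan θ_B = n₂/n₁ (light incident in a clear liquid, refracted into acetone).
n₂ = n₁ tan θ_B = 2.033 × tan 33.84° = 1.363.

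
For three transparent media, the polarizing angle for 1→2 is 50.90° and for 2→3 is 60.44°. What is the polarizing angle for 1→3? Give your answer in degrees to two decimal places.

n₂/n₁ = tan 50.90° = 1.2305 and n₃/n₂ = tan 60.44° = 1.7632.
n₃/n₁ = 2.1696. Then tan θ_B(1→3) = n₃/n₁, so θ_B(1→3) = arctan(2.1696) = 65.25°.

θ_B ≈ 65.25°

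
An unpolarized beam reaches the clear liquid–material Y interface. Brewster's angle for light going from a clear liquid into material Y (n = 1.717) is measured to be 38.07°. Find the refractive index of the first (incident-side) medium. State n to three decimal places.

Full polarization of the reflected beam means tan θ_B = n₂/n₁, where n₁ is the incident medium (a clear liquid).
n₁ = n₂ / tan θ_B = 1.717 / tan 38.07° = 2.192.

n ≈ 2.192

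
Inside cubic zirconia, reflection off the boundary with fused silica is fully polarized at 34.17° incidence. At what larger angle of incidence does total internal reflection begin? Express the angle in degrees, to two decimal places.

From Brewster, n₂/n₁ = tan θ_B = tan 34.17° = 0.6788.
Then sin θ_c = n₂/n₁ = 0.6788, so θ_c = arcsin 0.6788 = 42.75°.

θ_c ≈ 42.75°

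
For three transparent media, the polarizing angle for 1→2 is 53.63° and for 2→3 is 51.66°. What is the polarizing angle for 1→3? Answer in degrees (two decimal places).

n₂/n₁ = tan 53.63° = 1.3579 and n₃/n₂ = tan 51.66° = 1.2644.
Multiplying, n₃/n₁ = 1.3579 × 1.2644 = 1.7169, and θ_B(1→3) = arctan 1.7169 = 59.78°.

θ_B ≈ 59.78°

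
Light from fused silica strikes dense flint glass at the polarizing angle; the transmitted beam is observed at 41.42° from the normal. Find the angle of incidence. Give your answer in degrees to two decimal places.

θ_B ≈ 48.58°

Since the reflected and refracted rays are at right angles at the polarizing angle, θ_B + θ_t = 90°.
So θ_B = 90° − θ_t = 90° − 41.42° = 48.58°.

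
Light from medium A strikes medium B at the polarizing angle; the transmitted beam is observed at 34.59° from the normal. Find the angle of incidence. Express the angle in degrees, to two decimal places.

At Brewster's angle the reflected and refracted rays are perpendicular, so θ_B + θ_t = 90°.
So θ_B = 90° − θ_t = 90° − 34.59° = 55.41°.

θ_B ≈ 55.41°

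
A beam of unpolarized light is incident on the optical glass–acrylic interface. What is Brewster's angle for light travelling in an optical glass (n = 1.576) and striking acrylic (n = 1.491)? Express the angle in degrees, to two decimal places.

At Brewster's angle the reflected and refracted rays are perpendicular, which with Snell's law gives tan θ_B = n₂/n₁.
Here n₂/n₁ = 1.491/1.576 = 0.9461, and Brewster's law gives tan θ_B = n₂/n₁.
So θ_B = arctan 0.9461 = 43.41°.

θ_B ≈ 43.41°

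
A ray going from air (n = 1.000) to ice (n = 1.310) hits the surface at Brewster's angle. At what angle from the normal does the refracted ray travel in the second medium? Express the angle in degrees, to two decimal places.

θ_B = arctan(n₂/n₁) = arctan(1.310/1.000) = 52.64°.
Since θ_B + θ_t = 90° at Brewster incidence, θ_t = 90° − 52.64° = 37.36°.

θ_t ≈ 37.36°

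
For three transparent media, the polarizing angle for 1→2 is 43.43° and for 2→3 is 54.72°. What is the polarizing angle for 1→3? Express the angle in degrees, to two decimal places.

θ_B ≈ 53.23°

tan θ_B(1→2) = n₂/n₁ = tan 43.43° = 0.9466.
tan θ_B(2→3) = n₃/n₂ = tan 54.72° = 1.4134.
n₃/n₁ = 1.3380. Then tan θ_B(1→3) = n₃/n₁, so θ_B(1→3) = arctan(1.3380) = 53.23°.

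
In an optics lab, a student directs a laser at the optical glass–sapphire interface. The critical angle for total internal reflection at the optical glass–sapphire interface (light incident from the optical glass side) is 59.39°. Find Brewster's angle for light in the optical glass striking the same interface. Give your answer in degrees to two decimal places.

θ_B ≈ 40.72°

n₂/n₁ = sin θ_c = sin 59.39° = 0.8607.
tan θ_B equals the same ratio, so θ_B = arctan(0.8607) = 40.72°.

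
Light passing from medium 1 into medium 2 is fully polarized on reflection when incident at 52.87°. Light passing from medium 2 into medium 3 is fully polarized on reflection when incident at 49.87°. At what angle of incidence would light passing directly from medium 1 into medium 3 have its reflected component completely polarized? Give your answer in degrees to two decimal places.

Each Brewster angle gives a ratio: n₂/n₁ = tan 52.87° = 1.3208, n₃/n₂ = tan 49.87° = 1.1863.
n₃/n₁ = 1.5668. Then tan θ_B(1→3) = n₃/n₁, so θ_B(1→3) = arctan(1.5668) = 57.45°.

θ_B ≈ 57.45°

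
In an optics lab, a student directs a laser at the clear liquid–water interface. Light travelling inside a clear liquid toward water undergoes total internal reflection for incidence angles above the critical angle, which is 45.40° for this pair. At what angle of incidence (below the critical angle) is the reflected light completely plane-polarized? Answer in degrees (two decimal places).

sin θ_c = n₂/n₁, so n₂/n₁ = sin 45.40° = 0.7120.
Brewster: tan θ_B = n₂/n₁ = 0.7120.
θ_B = arctan(0.7120) = 35.45°.

θ_B ≈ 35.45°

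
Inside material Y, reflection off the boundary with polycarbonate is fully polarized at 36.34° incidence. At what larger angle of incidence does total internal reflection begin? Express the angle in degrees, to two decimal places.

From Brewster, n₂/n₁ = tan θ_B = tan 36.34° = 0.7356.
Then sin θ_c = n₂/n₁ = 0.7356, so θ_c = arcsin 0.7356 = 47.36°.

θ_c ≈ 47.36°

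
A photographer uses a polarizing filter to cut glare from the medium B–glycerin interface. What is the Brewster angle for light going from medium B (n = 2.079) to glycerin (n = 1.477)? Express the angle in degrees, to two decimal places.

Here n₂/n₁ = 1.477/2.079 = 0.7104, and Brewster's law gives tan θ_B = n₂/n₁.
So θ_B = arctan 0.7104 = 35.39°.

θ_B ≈ 35.39°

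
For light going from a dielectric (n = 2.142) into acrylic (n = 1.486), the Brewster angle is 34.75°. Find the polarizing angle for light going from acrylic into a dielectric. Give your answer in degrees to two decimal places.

θ_B' ≈ 55.25°

tan θ_B' = n₁/n₂ = 1/tan θ_B, so θ_B' = 90° − θ_B.
θ_B' = 90° − 34.75° = 55.25°.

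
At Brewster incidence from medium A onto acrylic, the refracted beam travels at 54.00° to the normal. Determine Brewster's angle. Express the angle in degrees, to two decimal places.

At Brewster's angle the reflected and refracted rays are perpendicular, so θ_B + θ_t = 90°.
θ_B = 90° − 54.00° = 36.00°.

θ_B ≈ 36.00°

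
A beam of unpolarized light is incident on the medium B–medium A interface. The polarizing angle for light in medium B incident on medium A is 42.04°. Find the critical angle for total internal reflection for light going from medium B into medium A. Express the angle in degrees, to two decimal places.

tan θ_B = n₂/n₁ = tan 42.04° = 0.9017.
Total internal reflection: sin θ_c = n₂/n₁ = 0.9017.
θ_c = arcsin(0.9017) = 64.38°.

θ_c ≈ 64.38°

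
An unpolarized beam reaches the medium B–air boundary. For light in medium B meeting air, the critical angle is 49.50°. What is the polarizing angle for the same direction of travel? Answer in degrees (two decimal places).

At the critical angle sin θ_c = n₂/n₁, giving n₂/n₁ = sin 49.50° = 0.7604.
Then tan θ_B = n₂/n₁ = 0.7604, so θ_B = arctan 0.7604 = 37.25°.

θ_B ≈ 37.25°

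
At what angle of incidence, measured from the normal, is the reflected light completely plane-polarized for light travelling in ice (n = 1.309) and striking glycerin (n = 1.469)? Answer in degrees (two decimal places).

θ_B ≈ 48.30°

Here n₂/n₁ = 1.469/1.309 = 1.1222, and Brewster's law gives tan θ_B = n₂/n₁.
So θ_B = arctan 1.1222 = 48.30°.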